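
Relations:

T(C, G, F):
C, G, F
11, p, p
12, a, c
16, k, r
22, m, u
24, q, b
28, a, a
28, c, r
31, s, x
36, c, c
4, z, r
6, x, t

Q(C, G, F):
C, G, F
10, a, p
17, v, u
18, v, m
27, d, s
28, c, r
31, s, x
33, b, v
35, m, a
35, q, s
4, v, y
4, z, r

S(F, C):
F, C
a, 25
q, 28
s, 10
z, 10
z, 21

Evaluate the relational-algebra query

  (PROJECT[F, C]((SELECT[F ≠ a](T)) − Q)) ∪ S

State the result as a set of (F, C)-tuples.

{(a, 25), (b, 24), (c, 12), (c, 36), (p, 11), (q, 28), (r, 16), (s, 10), (t, 6), (u, 22), (z, 10), (z, 21)}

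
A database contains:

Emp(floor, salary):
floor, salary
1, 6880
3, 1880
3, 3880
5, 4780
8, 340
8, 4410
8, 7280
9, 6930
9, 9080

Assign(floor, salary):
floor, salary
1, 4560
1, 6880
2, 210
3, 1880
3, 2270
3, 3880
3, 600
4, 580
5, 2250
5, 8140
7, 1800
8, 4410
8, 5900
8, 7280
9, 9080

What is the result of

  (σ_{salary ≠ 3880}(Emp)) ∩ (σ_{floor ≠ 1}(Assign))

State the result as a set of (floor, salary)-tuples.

{(3, 1880), (8, 4410), (8, 7280), (9, 9080)}

σ[salary ≠ 3880]: keep tuples satisfying salary ≠ 3880 → {(1, 6880), (3, 1880), (5, 4780), (8, 340), (8, 4410), (8, 7280), (9, 6930), (9, 9080)}
σ[floor ≠ 1]: keep tuples satisfying floor ≠ 1 → {(2, 210), (3, 1880), (3, 2270), (3, 3880), (3, 600), (4, 580), (5, 2250), (5, 8140), (7, 1800), (8, 4410), (8, 5900), (8, 7280), (9, 9080)}
Set intersection of the two operands is {(3, 1880), (8, 4410), (8, 7280), (9, 9080)}.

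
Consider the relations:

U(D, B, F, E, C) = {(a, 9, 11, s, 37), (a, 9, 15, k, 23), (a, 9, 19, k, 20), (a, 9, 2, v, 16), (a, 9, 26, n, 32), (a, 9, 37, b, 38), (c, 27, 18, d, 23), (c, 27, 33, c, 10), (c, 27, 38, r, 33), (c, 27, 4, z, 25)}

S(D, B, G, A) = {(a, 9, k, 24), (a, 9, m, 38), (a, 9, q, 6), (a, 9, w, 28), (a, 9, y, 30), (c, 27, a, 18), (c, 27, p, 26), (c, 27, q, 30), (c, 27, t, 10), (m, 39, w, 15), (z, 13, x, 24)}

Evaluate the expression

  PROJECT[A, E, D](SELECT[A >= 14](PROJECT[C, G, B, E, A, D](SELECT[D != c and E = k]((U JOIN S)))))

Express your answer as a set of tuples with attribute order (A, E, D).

{(24, k, a), (28, k, a), (30, k, a), (38, k, a)}

U ⋈ S (natural join on D, B): {(a, 9, 11, s, 37, k, 24), (a, 9, 11, s, 37, m, 38), (a, 9, 11, s, 37, q, 6), (a, 9, 11, s, 37, w, 28), (a, 9, 11, s, 37, y, 30), (a, 9, 15, k, 23, k, 24), (a, 9, 15, k, 23, m, 38), (a, 9, 15, k, 23, q, 6), (a, 9, 15, k, 23, w, 28), (a, 9, 15, k, 23, y, 30), (a, 9, 19, k, 20, k, 24), (a, 9, 19, k, 20, m, 38), (a, 9, 19, k, 20, q, 6), (a, 9, 19, k, 20, w, 28), (a, 9, 19, k, 20, y, 30), (a, 9, 2, v, 16, k, 24), (a, 9, 2, v, 16, m, 38), (a, 9, 2, v, 16, q, 6), (a, 9, 2, v, 16, w, 28), (a, 9, 2, v, 16, y, 30), (a, 9, 26, n, 32, k, 24), (a, 9, 26, n, 32, m, 38), (a, 9, 26, n, 32, q, 6), (a, 9, 26, n, 32, w, 28), (a, 9, 26, n, 32, y, 30), (a, 9, 37, b, 38, k, 24), (a, 9, 37, b, 38, m, 38), (a, 9, 37, b, 38, q, 6), (a, 9, 37, b, 38, w, 28), (a, 9, 37, b, 38, y, 30), (c, 27, 18, d, 23, a, 18), (c, 27, 18, d, 23, p, 26), (c, 27, 18, d, 23, q, 30), (c, 27, 18, d, 23, t, 10), (c, 27, 33, c, 10, a, 18), (c, 27, 33, c, 10, p, 26), (c, 27, 33, c, 10, q, 30), (c, 27, 33, c, 10, t, 10), (c, 27, 38, r, 33, a, 18), (c, 27, 38, r, 33, p, 26), (c, 27, 38, r, 33, q, 30), (c, 27, 38, r, 33, t, 10), (c, 27, 4, z, 25, a, 18), (c, 27, 4, z, 25, p, 26), (c, 27, 4, z, 25, q, 30), (c, 27, 4, z, 25, t, 10)}
Filtering on D != c and E = k leaves {(a, 9, 15, k, 23, k, 24), (a, 9, 15, k, 23, m, 38), (a, 9, 15, k, 23, q, 6), (a, 9, 15, k, 23, w, 28), (a, 9, 15, k, 23, y, 30), (a, 9, 19, k, 20, k, 24), (a, 9, 19, k, 20, m, 38), (a, 9, 19, k, 20, q, 6), (a, 9, 19, k, 20, w, 28), (a, 9, 19, k, 20, y, 30)}.
Projecting to C, G, B, E, A, D: {(20, k, 9, k, 24, a), (20, m, 9, k, 38, a), (20, q, 9, k, 6, a), (20, w, 9, k, 28, a), (20, y, 9, k, 30, a), (23, k, 9, k, 24, a), (23, m, 9, k, 38, a), (23, q, 9, k, 6, a), (23, w, 9, k, 28, a), (23, y, 9, k, 30, a)}
Filtering on A >= 14 leaves {(20, k, 9, k, 24, a), (20, m, 9, k, 38, a), (20, w, 9, k, 28, a), (20, y, 9, k, 30, a), (23, k, 9, k, 24, a), (23, m, 9, k, 38, a), (23, w, 9, k, 28, a), (23, y, 9, k, 30, a)}.
Projecting to A, E, D (4 duplicate(s) eliminated): {(24, k, a), (28, k, a), (30, k, a), (38, k, a)}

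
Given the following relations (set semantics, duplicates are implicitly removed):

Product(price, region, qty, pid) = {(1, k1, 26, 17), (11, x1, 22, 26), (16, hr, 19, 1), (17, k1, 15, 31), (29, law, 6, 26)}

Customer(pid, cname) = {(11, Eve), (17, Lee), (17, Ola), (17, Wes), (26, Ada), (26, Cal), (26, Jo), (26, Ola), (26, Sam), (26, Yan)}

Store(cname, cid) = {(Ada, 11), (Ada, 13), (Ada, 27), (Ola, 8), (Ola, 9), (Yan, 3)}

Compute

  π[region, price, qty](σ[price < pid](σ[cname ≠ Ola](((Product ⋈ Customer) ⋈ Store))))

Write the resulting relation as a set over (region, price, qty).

{(x1, 11, 22)}

Natural join on pid: {(1, k1, 26, 17, Lee), (1, k1, 26, 17, Ola), (1, k1, 26, 17, Wes), (11, x1, 22, 26, Ada), (11, x1, 22, 26, Cal), (11, x1, 22, 26, Jo), (11, x1, 22, 26, Ola), (11, x1, 22, 26, Sam), (11, x1, 22, 26, Yan), (29, law, 6, 26, Ada), (29, law, 6, 26, Cal), (29, law, 6, 26, Jo), (29, law, 6, 26, Ola), (29, law, 6, 26, Sam), (29, law, 6, 26, Yan)}
Natural join on cname: {(1, k1, 26, 17, Ola, 8), (1, k1, 26, 17, Ola, 9), (11, x1, 22, 26, Ada, 11), (11, x1, 22, 26, Ada, 13), (11, x1, 22, 26, Ada, 27), (11, x1, 22, 26, Ola, 8), (11, x1, 22, 26, Ola, 9), (11, x1, 22, 26, Yan, 3), (29, law, 6, 26, Ada, 11), (29, law, 6, 26, Ada, 13), (29, law, 6, 26, Ada, 27), (29, law, 6, 26, Ola, 8), (29, law, 6, 26, Ola, 9), (29, law, 6, 26, Yan, 3)}
Apply σ_{cname ≠ Ola}; surviving tuples: {(11, x1, 22, 26, Ada, 11), (11, x1, 22, 26, Ada, 13), (11, x1, 22, 26, Ada, 27), (11, x1, 22, 26, Yan, 3), (29, law, 6, 26, Ada, 11), (29, law, 6, 26, Ada, 13), (29, law, 6, 26, Ada, 27), (29, law, 6, 26, Yan, 3)}
Apply σ_{price < pid}; surviving tuples: {(11, x1, 22, 26, Ada, 11), (11, x1, 22, 26, Ada, 13), (11, x1, 22, 26, Ada, 27), (11, x1, 22, 26, Yan, 3)}
Projecting to region, price, qty (3 duplicate(s) eliminated): {(x1, 11, 22)}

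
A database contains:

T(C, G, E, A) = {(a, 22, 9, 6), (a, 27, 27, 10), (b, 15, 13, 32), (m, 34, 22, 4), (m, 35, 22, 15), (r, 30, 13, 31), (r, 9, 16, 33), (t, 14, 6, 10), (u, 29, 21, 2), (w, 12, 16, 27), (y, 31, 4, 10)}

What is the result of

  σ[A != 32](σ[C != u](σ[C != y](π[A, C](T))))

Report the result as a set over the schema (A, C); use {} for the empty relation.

{(10, a), (10, t), (15, m), (27, w), (31, r), (33, r), (4, m), (6, a)}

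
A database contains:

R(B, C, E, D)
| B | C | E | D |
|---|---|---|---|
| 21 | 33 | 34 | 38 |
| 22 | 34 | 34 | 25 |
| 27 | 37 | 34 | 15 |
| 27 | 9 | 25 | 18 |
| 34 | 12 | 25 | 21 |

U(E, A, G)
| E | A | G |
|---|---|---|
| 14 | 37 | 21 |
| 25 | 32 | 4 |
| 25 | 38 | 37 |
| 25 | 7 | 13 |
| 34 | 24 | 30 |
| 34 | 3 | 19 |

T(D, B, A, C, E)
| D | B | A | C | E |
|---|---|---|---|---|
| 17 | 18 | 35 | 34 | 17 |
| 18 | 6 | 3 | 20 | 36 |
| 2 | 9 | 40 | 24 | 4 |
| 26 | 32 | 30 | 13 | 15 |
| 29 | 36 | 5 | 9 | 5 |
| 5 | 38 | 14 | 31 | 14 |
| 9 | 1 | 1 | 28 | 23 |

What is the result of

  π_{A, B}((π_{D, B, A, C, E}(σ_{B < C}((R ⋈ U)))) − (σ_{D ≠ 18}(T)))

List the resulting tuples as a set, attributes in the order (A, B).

R ⋈ U (natural join on E): {(21, 33, 34, 38, 24, 30), (21, 33, 34, 38, 3, 19), (22, 34, 34, 25, 24, 30), (22, 34, 34, 25, 3, 19), (27, 37, 34, 15, 24, 30), (27, 37, 34, 15, 3, 19), (27, 9, 25, 18, 32, 4), (27, 9, 25, 18, 38, 37), (27, 9, 25, 18, 7, 13), (34, 12, 25, 21, 32, 4), (34, 12, 25, 21, 38, 37), (34, 12, 25, 21, 7, 13)}
Selection B < C: {(21, 33, 34, 38, 24, 30), (21, 33, 34, 38, 3, 19), (22, 34, 34, 25, 24, 30), (22, 34, 34, 25, 3, 19), (27, 37, 34, 15, 24, 30), (27, 37, 34, 15, 3, 19)}
Projecting to D, B, A, C, E: {(15, 27, 24, 37, 34), (15, 27, 3, 37, 34), (25, 22, 24, 34, 34), (25, 22, 3, 34, 34), (38, 21, 24, 33, 34), (38, 21, 3, 33, 34)}
Selection D ≠ 18: {(17, 18, 35, 34, 17), (2, 9, 40, 24, 4), (26, 32, 30, 13, 15), (29, 36, 5, 9, 5), (5, 38, 14, 31, 14), (9, 1, 1, 28, 23)}
Taking the difference: {(15, 27, 24, 37, 34), (15, 27, 3, 37, 34), (25, 22, 24, 34, 34), (25, 22, 3, 34, 34), (38, 21, 24, 33, 34), (38, 21, 3, 33, 34)}
Projecting to A, B: {(24, 21), (24, 22), (24, 27), (3, 21), (3, 22), (3, 27)}

{(24, 21), (24, 22), (24, 27), (3, 21), (3, 22), (3, 27)}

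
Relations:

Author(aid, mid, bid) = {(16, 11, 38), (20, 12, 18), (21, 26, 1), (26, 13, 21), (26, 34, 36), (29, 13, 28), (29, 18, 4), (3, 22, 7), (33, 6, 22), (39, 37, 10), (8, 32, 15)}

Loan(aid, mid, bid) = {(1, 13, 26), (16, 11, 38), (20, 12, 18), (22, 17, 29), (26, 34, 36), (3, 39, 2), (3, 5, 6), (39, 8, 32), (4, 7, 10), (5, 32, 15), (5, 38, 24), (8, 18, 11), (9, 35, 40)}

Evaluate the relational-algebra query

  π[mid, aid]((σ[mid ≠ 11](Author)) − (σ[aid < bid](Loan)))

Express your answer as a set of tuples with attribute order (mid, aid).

Filtering on mid ≠ 11 leaves {(20, 12, 18), (21, 26, 1), (26, 13, 21), (26, 34, 36), (29, 13, 28), (29, 18, 4), (3, 22, 7), (33, 6, 22), (39, 37, 10), (8, 32, 15)}.
Filtering on aid < bid leaves {(1, 13, 26), (16, 11, 38), (22, 17, 29), (26, 34, 36), (3, 5, 6), (4, 7, 10), (5, 32, 15), (5, 38, 24), (8, 18, 11), (9, 35, 40)}.
Set difference of the two operands is {(20, 12, 18), (21, 26, 1), (26, 13, 21), (29, 13, 28), (29, 18, 4), (3, 22, 7), (33, 6, 22), (39, 37, 10), (8, 32, 15)}.
π_{mid, aid} gives {(12, 20), (13, 26), (13, 29), (18, 29), (22, 3), (26, 21), (32, 8), (37, 39), (6, 33)}.

{(12, 20), (13, 26), (13, 29), (18, 29), (22, 3), (26, 21), (32, 8), (37, 39), (6, 33)}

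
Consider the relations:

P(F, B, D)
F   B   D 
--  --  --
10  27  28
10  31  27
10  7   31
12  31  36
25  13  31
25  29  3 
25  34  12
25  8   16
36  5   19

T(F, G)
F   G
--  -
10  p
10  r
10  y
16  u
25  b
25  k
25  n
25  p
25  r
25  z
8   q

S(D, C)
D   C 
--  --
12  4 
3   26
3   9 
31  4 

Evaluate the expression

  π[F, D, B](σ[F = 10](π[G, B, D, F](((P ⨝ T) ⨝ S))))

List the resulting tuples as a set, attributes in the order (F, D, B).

P ⋈ T (natural join on F): {(10, 27, 28, p), (10, 27, 28, r), (10, 27, 28, y), (10, 31, 27, p), (10, 31, 27, r), (10, 31, 27, y), (10, 7, 31, p), (10, 7, 31, r), (10, 7, 31, y), (25, 13, 31, b), (25, 13, 31, k), (25, 13, 31, n), (25, 13, 31, p), (25, 13, 31, r), (25, 13, 31, z), (25, 29, 3, b), (25, 29, 3, k), (25, 29, 3, n), (25, 29, 3, p), (25, 29, 3, r), (25, 29, 3, z), (25, 34, 12, b), (25, 34, 12, k), (25, 34, 12, n), (25, 34, 12, p), (25, 34, 12, r), (25, 34, 12, z), (25, 8, 16, b), (25, 8, 16, k), (25, 8, 16, n), (25, 8, 16, p), (25, 8, 16, r), (25, 8, 16, z)}
(P ⨝ T) ⋈ S (natural join on D): {(10, 7, 31, p, 4), (10, 7, 31, r, 4), (10, 7, 31, y, 4), (25, 13, 31, b, 4), (25, 13, 31, k, 4), (25, 13, 31, n, 4), (25, 13, 31, p, 4), (25, 13, 31, r, 4), (25, 13, 31, z, 4), (25, 29, 3, b, 26), (25, 29, 3, b, 9), (25, 29, 3, k, 26), (25, 29, 3, k, 9), (25, 29, 3, n, 26), (25, 29, 3, n, 9), (25, 29, 3, p, 26), (25, 29, 3, p, 9), (25, 29, 3, r, 26), (25, 29, 3, r, 9), (25, 29, 3, z, 26), (25, 29, 3, z, 9), (25, 34, 12, b, 4), (25, 34, 12, k, 4), (25, 34, 12, n, 4), (25, 34, 12, p, 4), (25, 34, 12, r, 4), (25, 34, 12, z, 4)}
Projecting to G, B, D, F (6 duplicate(s) eliminated): {(b, 13, 31, 25), (b, 29, 3, 25), (b, 34, 12, 25), (k, 13, 31, 25), (k, 29, 3, 25), (k, 34, 12, 25), (n, 13, 31, 25), (n, 29, 3, 25), (n, 34, 12, 25), (p, 13, 31, 25), (p, 29, 3, 25), (p, 34, 12, 25), (p, 7, 31, 10), (r, 13, 31, 25), (r, 29, 3, 25), (r, 34, 12, 25), (r, 7, 31, 10), (y, 7, 31, 10), (z, 13, 31, 25), (z, 29, 3, 25), (z, 34, 12, 25)}
Filtering on F = 10 leaves {(p, 7, 31, 10), (r, 7, 31, 10), (y, 7, 31, 10)}.
Projecting to F, D, B (2 duplicate(s) eliminated): {(10, 31, 7)}

{(10, 31, 7)}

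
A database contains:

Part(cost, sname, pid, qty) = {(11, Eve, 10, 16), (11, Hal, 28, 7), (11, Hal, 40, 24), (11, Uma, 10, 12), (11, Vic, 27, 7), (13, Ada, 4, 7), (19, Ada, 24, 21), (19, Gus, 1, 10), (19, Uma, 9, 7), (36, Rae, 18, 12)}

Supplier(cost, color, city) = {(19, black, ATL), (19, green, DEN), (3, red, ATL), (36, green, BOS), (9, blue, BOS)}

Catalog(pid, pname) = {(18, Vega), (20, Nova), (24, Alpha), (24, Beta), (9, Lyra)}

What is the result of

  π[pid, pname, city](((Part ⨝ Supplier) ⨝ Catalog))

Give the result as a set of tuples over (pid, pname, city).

{(18, Vega, BOS), (24, Alpha, ATL), (24, Alpha, DEN), (24, Beta, ATL), (24, Beta, DEN), (9, Lyra, ATL), (9, Lyra, DEN)}

Joining Part and Supplier on cost yields {(19, Ada, 24, 21, black, ATL), (19, Ada, 24, 21, green, DEN), (19, Gus, 1, 10, black, ATL), (19, Gus, 1, 10, green, DEN), (19, Uma, 9, 7, black, ATL), (19, Uma, 9, 7, green, DEN), (36, Rae, 18, 12, green, BOS)}.
Joining (Part ⨝ Supplier) and Catalog on pid yields {(19, Ada, 24, 21, black, ATL, Alpha), (19, Ada, 24, 21, black, ATL, Beta), (19, Ada, 24, 21, green, DEN, Alpha), (19, Ada, 24, 21, green, DEN, Beta), (19, Uma, 9, 7, black, ATL, Lyra), (19, Uma, 9, 7, green, DEN, Lyra), (36, Rae, 18, 12, green, BOS, Vega)}.
Projecting to pid, pname, city: {(18, Vega, BOS), (24, Alpha, ATL), (24, Alpha, DEN), (24, Beta, ATL), (24, Beta, DEN), (9, Lyra, ATL), (9, Lyra, DEN)}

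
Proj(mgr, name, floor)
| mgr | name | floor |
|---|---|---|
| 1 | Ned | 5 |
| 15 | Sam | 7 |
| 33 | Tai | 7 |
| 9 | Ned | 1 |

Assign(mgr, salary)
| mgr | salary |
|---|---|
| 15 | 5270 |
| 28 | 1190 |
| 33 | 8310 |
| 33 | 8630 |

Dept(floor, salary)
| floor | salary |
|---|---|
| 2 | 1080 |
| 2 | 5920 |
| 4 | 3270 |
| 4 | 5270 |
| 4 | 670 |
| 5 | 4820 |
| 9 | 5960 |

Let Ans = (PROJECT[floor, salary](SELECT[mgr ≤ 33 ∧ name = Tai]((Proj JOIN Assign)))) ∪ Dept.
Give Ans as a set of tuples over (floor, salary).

{(2, 1080), (2, 5920), (4, 3270), (4, 5270), (4, 670), (5, 4820), (7, 8310), (7, 8630), (9, 5960)}

Natural join on mgr: {(15, Sam, 7, 5270), (33, Tai, 7, 8310), (33, Tai, 7, 8630)}
Apply σ_{mgr ≤ 33 ∧ name = Tai}; surviving tuples: {(33, Tai, 7, 8310), (33, Tai, 7, 8630)}
Keep only column(s) floor, salary: {(7, 8310), (7, 8630)}
Union: {(7, 8310), (7, 8630)} with {(2, 1080), (2, 5920), (4, 3270), (4, 5270), (4, 670), (5, 4820), (9, 5960)} → {(2, 1080), (2, 5920), (4, 3270), (4, 5270), (4, 670), (5, 4820), (7, 8310), (7, 8630), (9, 5960)}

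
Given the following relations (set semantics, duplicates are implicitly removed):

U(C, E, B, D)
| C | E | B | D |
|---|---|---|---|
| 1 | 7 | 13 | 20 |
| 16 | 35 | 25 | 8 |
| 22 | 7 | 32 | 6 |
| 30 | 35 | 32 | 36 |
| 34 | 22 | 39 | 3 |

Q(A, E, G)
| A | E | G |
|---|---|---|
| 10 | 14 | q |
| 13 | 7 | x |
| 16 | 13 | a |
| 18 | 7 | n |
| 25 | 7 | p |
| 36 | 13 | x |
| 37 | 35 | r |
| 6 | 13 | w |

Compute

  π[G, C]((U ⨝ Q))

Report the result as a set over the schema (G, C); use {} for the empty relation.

{(n, 1), (n, 22), (p, 1), (p, 22), (r, 16), (r, 30), (x, 1), (x, 22)}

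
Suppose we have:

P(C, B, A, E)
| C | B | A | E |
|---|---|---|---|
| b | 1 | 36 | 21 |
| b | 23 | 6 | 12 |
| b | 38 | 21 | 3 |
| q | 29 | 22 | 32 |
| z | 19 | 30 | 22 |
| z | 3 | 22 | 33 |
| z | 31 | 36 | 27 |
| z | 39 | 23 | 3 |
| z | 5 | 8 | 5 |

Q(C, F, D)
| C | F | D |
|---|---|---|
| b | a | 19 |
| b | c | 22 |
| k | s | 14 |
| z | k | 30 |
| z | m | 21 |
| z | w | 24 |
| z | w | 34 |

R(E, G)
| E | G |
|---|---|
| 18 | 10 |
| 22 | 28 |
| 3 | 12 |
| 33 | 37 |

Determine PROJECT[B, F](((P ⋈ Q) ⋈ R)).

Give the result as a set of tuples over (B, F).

{(19, k), (19, m), (19, w), (3, k), (3, m), (3, w), (38, a), (38, c), (39, k), (39, m), (39, w)}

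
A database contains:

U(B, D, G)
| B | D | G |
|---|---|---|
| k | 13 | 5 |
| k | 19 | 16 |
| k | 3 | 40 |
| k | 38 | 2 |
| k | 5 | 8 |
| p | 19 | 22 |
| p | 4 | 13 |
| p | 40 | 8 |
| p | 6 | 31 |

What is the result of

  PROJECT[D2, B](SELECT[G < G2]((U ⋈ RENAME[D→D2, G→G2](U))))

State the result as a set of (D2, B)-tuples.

ρ[D→D2, G→G2]: schema becomes (B, D2, G2); tuples unchanged.
Natural join on B: {(k, 13, 5, 13, 5), (k, 13, 5, 19, 16), (k, 13, 5, 3, 40), (k, 13, 5, 38, 2), (k, 13, 5, 5, 8), (k, 19, 16, 13, 5), (k, 19, 16, 19, 16), (k, 19, 16, 3, 40), (k, 19, 16, 38, 2), (k, 19, 16, 5, 8), (k, 3, 40, 13, 5), (k, 3, 40, 19, 16), (k, 3, 40, 3, 40), (k, 3, 40, 38, 2), (k, 3, 40, 5, 8), (k, 38, 2, 13, 5), (k, 38, 2, 19, 16), (k, 38, 2, 3, 40), (k, 38, 2, 38, 2), (k, 38, 2, 5, 8), (k, 5, 8, 13, 5), (k, 5, 8, 19, 16), (k, 5, 8, 3, 40), (k, 5, 8, 38, 2), (k, 5, 8, 5, 8), (p, 19, 22, 19, 22), (p, 19, 22, 4, 13), (p, 19, 22, 40, 8), (p, 19, 22, 6, 31), (p, 4, 13, 19, 22), (p, 4, 13, 4, 13), (p, 4, 13, 40, 8), (p, 4, 13, 6, 31), (p, 40, 8, 19, 22), (p, 40, 8, 4, 13), (p, 40, 8, 40, 8), (p, 40, 8, 6, 31), (p, 6, 31, 19, 22), (p, 6, 31, 4, 13), (p, 6, 31, 40, 8), (p, 6, 31, 6, 31)}
σ[G < G2]: keep tuples satisfying G < G2 → {(k, 13, 5, 19, 16), (k, 13, 5, 3, 40), (k, 13, 5, 5, 8), (k, 19, 16, 3, 40), (k, 38, 2, 13, 5), (k, 38, 2, 19, 16), (k, 38, 2, 3, 40), (k, 38, 2, 5, 8), (k, 5, 8, 19, 16), (k, 5, 8, 3, 40), (p, 19, 22, 6, 31), (p, 4, 13, 19, 22), (p, 4, 13, 6, 31), (p, 40, 8, 19, 22), (p, 40, 8, 4, 13), (p, 40, 8, 6, 31)}
Projecting to D2, B (9 duplicate(s) eliminated): {(13, k), (19, k), (19, p), (3, k), (4, p), (5, k), (6, p)}

{(13, k), (19, k), (19, p), (3, k), (4, p), (5, k), (6, p)}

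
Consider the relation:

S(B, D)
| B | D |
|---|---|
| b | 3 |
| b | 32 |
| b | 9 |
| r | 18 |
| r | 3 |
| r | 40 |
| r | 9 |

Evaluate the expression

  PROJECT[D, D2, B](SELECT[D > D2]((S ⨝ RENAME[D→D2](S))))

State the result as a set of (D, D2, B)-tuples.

{(18, 3, r), (18, 9, r), (32, 3, b), (32, 9, b), (40, 18, r), (40, 3, r), (40, 9, r), (9, 3, b), (9, 3, r)}

ρ[D→D2]: schema becomes (B, D2); tuples unchanged.
Joining S and RENAME[D→D2](S) on B yields {(b, 3, 3), (b, 3, 32), (b, 3, 9), (b, 32, 3), (b, 32, 32), (b, 32, 9), (b, 9, 3), (b, 9, 32), (b, 9, 9), (r, 18, 18), (r, 18, 3), (r, 18, 40), (r, 18, 9), (r, 3, 18), (r, 3, 3), (r, 3, 40), (r, 3, 9), (r, 40, 18), (r, 40, 3), (r, 40, 40), (r, 40, 9), (r, 9, 18), (r, 9, 3), (r, 9, 40), (r, 9, 9)}.
σ[D > D2]: keep tuples satisfying D > D2 → {(b, 32, 3), (b, 32, 9), (b, 9, 3), (r, 18, 3), (r, 18, 9), (r, 40, 18), (r, 40, 3), (r, 40, 9), (r, 9, 3)}
Projecting to D, D2, B: {(18, 3, r), (18, 9, r), (32, 3, b), (32, 9, b), (40, 18, r), (40, 3, r), (40, 9, r), (9, 3, b), (9, 3, r)}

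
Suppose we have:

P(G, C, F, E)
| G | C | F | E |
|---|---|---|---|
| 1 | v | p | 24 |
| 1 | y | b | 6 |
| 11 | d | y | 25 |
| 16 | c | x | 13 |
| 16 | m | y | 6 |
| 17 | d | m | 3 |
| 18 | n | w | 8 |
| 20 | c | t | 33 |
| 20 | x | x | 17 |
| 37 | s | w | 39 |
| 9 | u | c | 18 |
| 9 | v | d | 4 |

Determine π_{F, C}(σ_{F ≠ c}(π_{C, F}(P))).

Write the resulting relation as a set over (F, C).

Keep only column(s) C, F: {(c, t), (c, x), (d, m), (d, y), (m, y), (n, w), (s, w), (u, c), (v, d), (v, p), (x, x), (y, b)}
Apply σ_{F ≠ c}; surviving tuples: {(c, t), (c, x), (d, m), (d, y), (m, y), (n, w), (s, w), (v, d), (v, p), (x, x), (y, b)}
Keep only column(s) F, C: {(b, y), (d, v), (m, d), (p, v), (t, c), (w, n), (w, s), (x, c), (x, x), (y, d), (y, m)}

{(b, y), (d, v), (m, d), (p, v), (t, c), (w, n), (w, s), (x, c), (x, x), (y, d), (y, m)}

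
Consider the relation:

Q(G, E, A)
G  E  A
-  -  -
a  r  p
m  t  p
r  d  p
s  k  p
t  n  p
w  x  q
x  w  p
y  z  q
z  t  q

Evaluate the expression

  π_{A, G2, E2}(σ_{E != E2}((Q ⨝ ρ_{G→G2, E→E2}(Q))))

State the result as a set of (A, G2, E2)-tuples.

{(p, a, r), (p, m, t), (p, r, d), (p, s, k), (p, t, n), (p, x, w), (q, w, x), (q, y, z), (q, z, t)}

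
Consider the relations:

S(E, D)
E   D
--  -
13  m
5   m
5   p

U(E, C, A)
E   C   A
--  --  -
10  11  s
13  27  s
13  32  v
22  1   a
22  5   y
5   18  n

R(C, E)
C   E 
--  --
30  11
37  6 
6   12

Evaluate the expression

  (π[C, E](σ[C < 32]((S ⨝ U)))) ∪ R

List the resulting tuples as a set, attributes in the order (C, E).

{(18, 5), (27, 13), (30, 11), (37, 6), (6, 12)}

S ⋈ U (natural join on E): {(13, m, 27, s), (13, m, 32, v), (5, m, 18, n), (5, p, 18, n)}
Selection C < 32: {(13, m, 27, s), (5, m, 18, n), (5, p, 18, n)}
π_{C, E} gives {(18, 5), (27, 13)} (1 duplicate(s) eliminated).
Union: {(18, 5), (27, 13)} with {(30, 11), (37, 6), (6, 12)} → {(18, 5), (27, 13), (30, 11), (37, 6), (6, 12)}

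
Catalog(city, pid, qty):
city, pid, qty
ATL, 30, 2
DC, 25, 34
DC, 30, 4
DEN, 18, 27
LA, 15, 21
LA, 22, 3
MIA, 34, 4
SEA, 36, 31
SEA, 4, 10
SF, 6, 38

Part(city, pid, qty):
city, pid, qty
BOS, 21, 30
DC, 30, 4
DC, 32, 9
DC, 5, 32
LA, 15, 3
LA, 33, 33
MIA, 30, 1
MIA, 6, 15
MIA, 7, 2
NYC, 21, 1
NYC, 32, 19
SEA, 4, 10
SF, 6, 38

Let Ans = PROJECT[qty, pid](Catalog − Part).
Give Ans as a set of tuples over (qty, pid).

{(2, 30), (21, 15), (27, 18), (3, 22), (31, 36), (34, 25), (4, 34)}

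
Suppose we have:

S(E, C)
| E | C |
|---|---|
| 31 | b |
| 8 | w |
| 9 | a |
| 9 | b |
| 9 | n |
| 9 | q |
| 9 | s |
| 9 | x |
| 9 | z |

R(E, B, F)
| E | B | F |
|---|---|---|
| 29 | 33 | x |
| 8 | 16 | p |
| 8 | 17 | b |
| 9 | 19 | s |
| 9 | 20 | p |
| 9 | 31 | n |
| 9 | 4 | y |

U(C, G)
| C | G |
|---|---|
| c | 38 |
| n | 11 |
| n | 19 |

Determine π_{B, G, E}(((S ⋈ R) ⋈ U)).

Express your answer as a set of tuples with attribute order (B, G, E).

{(19, 11, 9), (19, 19, 9), (20, 11, 9), (20, 19, 9), (31, 11, 9), (31, 19, 9), (4, 11, 9), (4, 19, 9)}

Joining S and R on E yields {(8, w, 16, p), (8, w, 17, b), (9, a, 19, s), (9, a, 20, p), (9, a, 31, n), (9, a, 4, y), (9, b, 19, s), (9, b, 20, p), (9, b, 31, n), (9, b, 4, y), (9, n, 19, s), (9, n, 20, p), (9, n, 31, n), (9, n, 4, y), (9, q, 19, s), (9, q, 20, p), (9, q, 31, n), (9, q, 4, y), (9, s, 19, s), (9, s, 20, p), (9, s, 31, n), (9, s, 4, y), (9, x, 19, s), (9, x, 20, p), (9, x, 31, n), (9, x, 4, y), (9, z, 19, s), (9, z, 20, p), (9, z, 31, n), (9, z, 4, y)}.
Joining (S ⋈ R) and U on C yields {(9, n, 19, s, 11), (9, n, 19, s, 19), (9, n, 20, p, 11), (9, n, 20, p, 19), (9, n, 31, n, 11), (9, n, 31, n, 19), (9, n, 4, y, 11), (9, n, 4, y, 19)}.
Keep only column(s) B, G, E: {(19, 11, 9), (19, 19, 9), (20, 11, 9), (20, 19, 9), (31, 11, 9), (31, 19, 9), (4, 11, 9), (4, 19, 9)}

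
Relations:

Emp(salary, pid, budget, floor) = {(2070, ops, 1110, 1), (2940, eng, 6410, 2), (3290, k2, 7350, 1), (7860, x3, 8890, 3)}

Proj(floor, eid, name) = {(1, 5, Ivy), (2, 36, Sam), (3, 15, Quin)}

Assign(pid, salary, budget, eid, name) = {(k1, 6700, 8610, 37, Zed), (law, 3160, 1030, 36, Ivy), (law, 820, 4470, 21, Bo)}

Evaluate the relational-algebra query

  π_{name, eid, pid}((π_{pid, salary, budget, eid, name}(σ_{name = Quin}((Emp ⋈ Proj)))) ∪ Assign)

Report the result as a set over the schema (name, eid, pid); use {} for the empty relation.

{(Bo, 21, law), (Ivy, 36, law), (Quin, 15, x3), (Zed, 37, k1)}

Joining Emp and Proj on floor yields {(2070, ops, 1110, 1, 5, Ivy), (2940, eng, 6410, 2, 36, Sam), (3290, k2, 7350, 1, 5, Ivy), (7860, x3, 8890, 3, 15, Quin)}.
Apply σ_{name = Quin}; surviving tuples: {(7860, x3, 8890, 3, 15, Quin)}
Keep only column(s) pid, salary, budget, eid, name: {(x3, 7860, 8890, 15, Quin)}
Set union of the two operands is {(k1, 6700, 8610, 37, Zed), (law, 3160, 1030, 36, Ivy), (law, 820, 4470, 21, Bo), (x3, 7860, 8890, 15, Quin)}.
Keep only column(s) name, eid, pid: {(Bo, 21, law), (Ivy, 36, law), (Quin, 15, x3), (Zed, 37, k1)}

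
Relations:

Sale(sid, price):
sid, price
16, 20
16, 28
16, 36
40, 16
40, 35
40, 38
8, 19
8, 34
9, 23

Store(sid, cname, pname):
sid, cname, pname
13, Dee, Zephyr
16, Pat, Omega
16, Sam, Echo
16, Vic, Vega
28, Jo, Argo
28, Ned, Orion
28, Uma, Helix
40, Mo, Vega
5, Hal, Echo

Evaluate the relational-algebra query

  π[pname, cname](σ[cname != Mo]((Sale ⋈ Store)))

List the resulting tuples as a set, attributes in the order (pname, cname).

{(Echo, Sam), (Omega, Pat), (Vega, Vic)}

Sale ⋈ Store (natural join on sid): {(16, 20, Pat, Omega), (16, 20, Sam, Echo), (16, 20, Vic, Vega), (16, 28, Pat, Omega), (16, 28, Sam, Echo), (16, 28, Vic, Vega), (16, 36, Pat, Omega), (16, 36, Sam, Echo), (16, 36, Vic, Vega), (40, 16, Mo, Vega), (40, 35, Mo, Vega), (40, 38, Mo, Vega)}
Selection cname != Mo: {(16, 20, Pat, Omega), (16, 20, Sam, Echo), (16, 20, Vic, Vega), (16, 28, Pat, Omega), (16, 28, Sam, Echo), (16, 28, Vic, Vega), (16, 36, Pat, Omega), (16, 36, Sam, Echo), (16, 36, Vic, Vega)}
Projecting to pname, cname (6 duplicate(s) eliminated): {(Echo, Sam), (Omega, Pat), (Vega, Vic)}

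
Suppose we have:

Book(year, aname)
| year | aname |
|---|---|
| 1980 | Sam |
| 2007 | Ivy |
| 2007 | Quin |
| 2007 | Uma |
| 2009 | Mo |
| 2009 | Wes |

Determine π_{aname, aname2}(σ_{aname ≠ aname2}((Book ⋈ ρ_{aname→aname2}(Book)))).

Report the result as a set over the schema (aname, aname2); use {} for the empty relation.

{(Ivy, Quin), (Ivy, Uma), (Mo, Wes), (Quin, Ivy), (Quin, Uma), (Uma, Ivy), (Uma, Quin), (Wes, Mo)}

ρ[aname→aname2]: schema becomes (year, aname2); tuples unchanged.
Natural join on year: {(1980, Sam, Sam), (2007, Ivy, Ivy), (2007, Ivy, Quin), (2007, Ivy, Uma), (2007, Quin, Ivy), (2007, Quin, Quin), (2007, Quin, Uma), (2007, Uma, Ivy), (2007, Uma, Quin), (2007, Uma, Uma), (2009, Mo, Mo), (2009, Mo, Wes), (2009, Wes, Mo), (2009, Wes, Wes)}
Apply σ_{aname ≠ aname2}; surviving tuples: {(2007, Ivy, Quin), (2007, Ivy, Uma), (2007, Quin, Ivy), (2007, Quin, Uma), (2007, Uma, Ivy), (2007, Uma, Quin), (2009, Mo, Wes), (2009, Wes, Mo)}
Projecting to aname, aname2: {(Ivy, Quin), (Ivy, Uma), (Mo, Wes), (Quin, Ivy), (Quin, Uma), (Uma, Ivy), (Uma, Quin), (Wes, Mo)}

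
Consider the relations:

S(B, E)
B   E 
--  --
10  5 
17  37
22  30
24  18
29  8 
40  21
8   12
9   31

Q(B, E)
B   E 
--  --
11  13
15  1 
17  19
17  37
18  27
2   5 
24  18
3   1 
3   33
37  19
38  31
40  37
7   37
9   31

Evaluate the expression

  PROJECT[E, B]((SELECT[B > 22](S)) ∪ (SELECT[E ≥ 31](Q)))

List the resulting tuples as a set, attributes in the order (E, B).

Selection B > 22: {(24, 18), (29, 8), (40, 21)}
Selection E ≥ 31: {(17, 37), (3, 33), (38, 31), (40, 37), (7, 37), (9, 31)}
Taking the union: {(17, 37), (24, 18), (29, 8), (3, 33), (38, 31), (40, 21), (40, 37), (7, 37), (9, 31)}
π_{E, B} gives {(18, 24), (21, 40), (31, 38), (31, 9), (33, 3), (37, 17), (37, 40), (37, 7), (8, 29)}.

{(18, 24), (21, 40), (31, 38), (31, 9), (33, 3), (37, 17), (37, 40), (37, 7), (8, 29)}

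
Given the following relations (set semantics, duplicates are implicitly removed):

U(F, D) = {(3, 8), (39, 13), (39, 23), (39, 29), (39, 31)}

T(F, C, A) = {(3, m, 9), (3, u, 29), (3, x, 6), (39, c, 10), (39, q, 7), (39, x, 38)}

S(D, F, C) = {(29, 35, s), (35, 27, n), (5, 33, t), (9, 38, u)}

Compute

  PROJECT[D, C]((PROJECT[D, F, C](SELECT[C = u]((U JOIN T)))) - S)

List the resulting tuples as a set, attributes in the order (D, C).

{(8, u)}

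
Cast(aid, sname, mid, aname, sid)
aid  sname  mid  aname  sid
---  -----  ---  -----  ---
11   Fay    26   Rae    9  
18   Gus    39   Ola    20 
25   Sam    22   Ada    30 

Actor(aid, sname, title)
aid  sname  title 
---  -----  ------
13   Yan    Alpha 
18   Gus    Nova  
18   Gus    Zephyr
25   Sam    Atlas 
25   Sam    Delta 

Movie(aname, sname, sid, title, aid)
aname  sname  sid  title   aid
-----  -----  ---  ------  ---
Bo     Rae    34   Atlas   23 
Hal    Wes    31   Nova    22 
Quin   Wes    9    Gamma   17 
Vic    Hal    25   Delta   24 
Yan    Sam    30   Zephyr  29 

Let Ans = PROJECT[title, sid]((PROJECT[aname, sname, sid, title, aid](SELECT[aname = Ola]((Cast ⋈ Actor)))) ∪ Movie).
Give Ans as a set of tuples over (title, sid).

{(Atlas, 34), (Delta, 25), (Gamma, 9), (Nova, 20), (Nova, 31), (Zephyr, 20), (Zephyr, 30)}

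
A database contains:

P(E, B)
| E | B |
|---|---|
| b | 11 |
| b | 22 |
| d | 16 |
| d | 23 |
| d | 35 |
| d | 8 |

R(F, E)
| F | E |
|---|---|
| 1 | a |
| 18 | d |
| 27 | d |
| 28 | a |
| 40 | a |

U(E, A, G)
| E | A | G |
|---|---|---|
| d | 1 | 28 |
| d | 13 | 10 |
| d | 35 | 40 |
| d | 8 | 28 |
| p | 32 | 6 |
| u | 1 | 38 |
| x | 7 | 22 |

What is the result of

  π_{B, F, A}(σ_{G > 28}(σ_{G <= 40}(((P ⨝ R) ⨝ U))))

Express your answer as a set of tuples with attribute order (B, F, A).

Natural join on E: {(d, 16, 18), (d, 16, 27), (d, 23, 18), (d, 23, 27), (d, 35, 18), (d, 35, 27), (d, 8, 18), (d, 8, 27)}
Natural join on E: {(d, 16, 18, 1, 28), (d, 16, 18, 13, 10), (d, 16, 18, 35, 40), (d, 16, 18, 8, 28), (d, 16, 27, 1, 28), (d, 16, 27, 13, 10), (d, 16, 27, 35, 40), (d, 16, 27, 8, 28), (d, 23, 18, 1, 28), (d, 23, 18, 13, 10), (d, 23, 18, 35, 40), (d, 23, 18, 8, 28), (d, 23, 27, 1, 28), (d, 23, 27, 13, 10), (d, 23, 27, 35, 40), (d, 23, 27, 8, 28), (d, 35, 18, 1, 28), (d, 35, 18, 13, 10), (d, 35, 18, 35, 40), (d, 35, 18, 8, 28), (d, 35, 27, 1, 28), (d, 35, 27, 13, 10), (d, 35, 27, 35, 40), (d, 35, 27, 8, 28), (d, 8, 18, 1, 28), (d, 8, 18, 13, 10), (d, 8, 18, 35, 40), (d, 8, 18, 8, 28), (d, 8, 27, 1, 28), (d, 8, 27, 13, 10), (d, 8, 27, 35, 40), (d, 8, 27, 8, 28)}
Selection G <= 40: {(d, 16, 18, 1, 28), (d, 16, 18, 13, 10), (d, 16, 18, 35, 40), (d, 16, 18, 8, 28), (d, 16, 27, 1, 28), (d, 16, 27, 13, 10), (d, 16, 27, 35, 40), (d, 16, 27, 8, 28), (d, 23, 18, 1, 28), (d, 23, 18, 13, 10), (d, 23, 18, 35, 40), (d, 23, 18, 8, 28), (d, 23, 27, 1, 28), (d, 23, 27, 13, 10), (d, 23, 27, 35, 40), (d, 23, 27, 8, 28), (d, 35, 18, 1, 28), (d, 35, 18, 13, 10), (d, 35, 18, 35, 40), (d, 35, 18, 8, 28), (d, 35, 27, 1, 28), (d, 35, 27, 13, 10), (d, 35, 27, 35, 40), (d, 35, 27, 8, 28), (d, 8, 18, 1, 28), (d, 8, 18, 13, 10), (d, 8, 18, 35, 40), (d, 8, 18, 8, 28), (d, 8, 27, 1, 28), (d, 8, 27, 13, 10), (d, 8, 27, 35, 40), (d, 8, 27, 8, 28)}
Selection G > 28: {(d, 16, 18, 35, 40), (d, 16, 27, 35, 40), (d, 23, 18, 35, 40), (d, 23, 27, 35, 40), (d, 35, 18, 35, 40), (d, 35, 27, 35, 40), (d, 8, 18, 35, 40), (d, 8, 27, 35, 40)}
π[B, F, A]: project onto (B, F, A) → {(16, 18, 35), (16, 27, 35), (23, 18, 35), (23, 27, 35), (35, 18, 35), (35, 27, 35), (8, 18, 35), (8, 27, 35)}

{(16, 18, 35), (16, 27, 35), (23, 18, 35), (23, 27, 35), (35, 18, 35), (35, 27, 35), (8, 18, 35), (8, 27, 35)}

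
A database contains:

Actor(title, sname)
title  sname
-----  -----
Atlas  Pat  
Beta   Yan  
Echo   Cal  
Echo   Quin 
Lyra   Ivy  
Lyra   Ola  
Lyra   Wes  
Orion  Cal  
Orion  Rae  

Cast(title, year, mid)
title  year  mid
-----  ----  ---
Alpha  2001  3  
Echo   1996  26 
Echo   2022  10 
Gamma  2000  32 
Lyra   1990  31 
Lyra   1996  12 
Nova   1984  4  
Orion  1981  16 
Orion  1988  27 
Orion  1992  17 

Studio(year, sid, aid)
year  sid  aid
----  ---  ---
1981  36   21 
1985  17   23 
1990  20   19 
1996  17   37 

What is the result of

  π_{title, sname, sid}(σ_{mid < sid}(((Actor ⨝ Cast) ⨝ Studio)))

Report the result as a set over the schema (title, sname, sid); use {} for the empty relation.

Joining Actor and Cast on title yields {(Echo, Cal, 1996, 26), (Echo, Cal, 2022, 10), (Echo, Quin, 1996, 26), (Echo, Quin, 2022, 10), (Lyra, Ivy, 1990, 31), (Lyra, Ivy, 1996, 12), (Lyra, Ola, 1990, 31), (Lyra, Ola, 1996, 12), (Lyra, Wes, 1990, 31), (Lyra, Wes, 1996, 12), (Orion, Cal, 1981, 16), (Orion, Cal, 1988, 27), (Orion, Cal, 1992, 17), (Orion, Rae, 1981, 16), (Orion, Rae, 1988, 27), (Orion, Rae, 1992, 17)}.
Joining (Actor ⨝ Cast) and Studio on year yields {(Echo, Cal, 1996, 26, 17, 37), (Echo, Quin, 1996, 26, 17, 37), (Lyra, Ivy, 1990, 31, 20, 19), (Lyra, Ivy, 1996, 12, 17, 37), (Lyra, Ola, 1990, 31, 20, 19), (Lyra, Ola, 1996, 12, 17, 37), (Lyra, Wes, 1990, 31, 20, 19), (Lyra, Wes, 1996, 12, 17, 37), (Orion, Cal, 1981, 16, 36, 21), (Orion, Rae, 1981, 16, 36, 21)}.
Filtering on mid < sid leaves {(Lyra, Ivy, 1996, 12, 17, 37), (Lyra, Ola, 1996, 12, 17, 37), (Lyra, Wes, 1996, 12, 17, 37), (Orion, Cal, 1981, 16, 36, 21), (Orion, Rae, 1981, 16, 36, 21)}.
π_{title, sname, sid} gives {(Lyra, Ivy, 17), (Lyra, Ola, 17), (Lyra, Wes, 17), (Orion, Cal, 36), (Orion, Rae, 36)}.

{(Lyra, Ivy, 17), (Lyra, Ola, 17), (Lyra, Wes, 17), (Orion, Cal, 36), (Orion, Rae, 36)}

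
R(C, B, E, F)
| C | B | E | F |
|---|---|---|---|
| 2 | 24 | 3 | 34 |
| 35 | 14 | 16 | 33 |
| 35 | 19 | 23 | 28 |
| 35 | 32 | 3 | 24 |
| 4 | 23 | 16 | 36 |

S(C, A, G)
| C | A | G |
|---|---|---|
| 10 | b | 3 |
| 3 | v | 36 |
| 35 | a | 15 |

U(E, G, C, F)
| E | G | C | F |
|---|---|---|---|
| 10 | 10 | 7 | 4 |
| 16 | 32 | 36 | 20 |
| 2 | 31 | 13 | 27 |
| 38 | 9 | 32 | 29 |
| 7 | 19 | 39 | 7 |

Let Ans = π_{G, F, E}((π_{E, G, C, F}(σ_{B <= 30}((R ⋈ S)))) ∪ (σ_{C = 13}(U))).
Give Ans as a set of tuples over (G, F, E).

{(15, 28, 23), (15, 33, 16), (31, 27, 2)}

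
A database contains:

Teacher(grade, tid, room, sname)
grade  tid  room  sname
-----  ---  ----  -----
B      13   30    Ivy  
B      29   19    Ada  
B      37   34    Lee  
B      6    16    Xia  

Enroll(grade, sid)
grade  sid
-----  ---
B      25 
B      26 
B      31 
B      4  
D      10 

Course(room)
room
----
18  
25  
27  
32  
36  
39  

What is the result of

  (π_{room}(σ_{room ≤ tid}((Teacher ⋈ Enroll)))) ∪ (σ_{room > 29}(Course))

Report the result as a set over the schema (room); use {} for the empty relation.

Natural join on grade: {(B, 13, 30, Ivy, 25), (B, 13, 30, Ivy, 26), (B, 13, 30, Ivy, 31), (B, 13, 30, Ivy, 4), (B, 29, 19, Ada, 25), (B, 29, 19, Ada, 26), (B, 29, 19, Ada, 31), (B, 29, 19, Ada, 4), (B, 37, 34, Lee, 25), (B, 37, 34, Lee, 26), (B, 37, 34, Lee, 31), (B, 37, 34, Lee, 4), (B, 6, 16, Xia, 25), (B, 6, 16, Xia, 26), (B, 6, 16, Xia, 31), (B, 6, 16, Xia, 4)}
σ[room ≤ tid]: keep tuples satisfying room ≤ tid → {(B, 29, 19, Ada, 25), (B, 29, 19, Ada, 26), (B, 29, 19, Ada, 31), (B, 29, 19, Ada, 4), (B, 37, 34, Lee, 25), (B, 37, 34, Lee, 26), (B, 37, 34, Lee, 31), (B, 37, 34, Lee, 4)}
π[room]: project onto (room) (6 duplicate(s) eliminated) → {19, 34}
σ[room > 29]: keep tuples satisfying room > 29 → {32, 36, 39}
Set union of the two operands is {19, 32, 34, 36, 39}.

{19, 32, 34, 36, 39}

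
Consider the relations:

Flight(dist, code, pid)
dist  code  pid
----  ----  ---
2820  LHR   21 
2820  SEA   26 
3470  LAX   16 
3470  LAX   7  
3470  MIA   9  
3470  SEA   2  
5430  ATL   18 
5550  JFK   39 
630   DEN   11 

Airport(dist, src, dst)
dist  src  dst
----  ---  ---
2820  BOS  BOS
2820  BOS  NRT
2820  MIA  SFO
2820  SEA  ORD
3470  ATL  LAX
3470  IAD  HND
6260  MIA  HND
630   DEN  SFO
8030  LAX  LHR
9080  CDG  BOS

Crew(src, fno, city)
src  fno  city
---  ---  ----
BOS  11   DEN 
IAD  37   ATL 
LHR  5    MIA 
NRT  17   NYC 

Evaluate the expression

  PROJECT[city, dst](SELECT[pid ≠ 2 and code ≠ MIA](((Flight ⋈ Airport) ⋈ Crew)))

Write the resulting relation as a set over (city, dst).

{(ATL, HND), (DEN, BOS), (DEN, NRT)}

Joining Flight and Airport on dist yields {(2820, LHR, 21, BOS, BOS), (2820, LHR, 21, BOS, NRT), (2820, LHR, 21, MIA, SFO), (2820, LHR, 21, SEA, ORD), (2820, SEA, 26, BOS, BOS), (2820, SEA, 26, BOS, NRT), (2820, SEA, 26, MIA, SFO), (2820, SEA, 26, SEA, ORD), (3470, LAX, 16, ATL, LAX), (3470, LAX, 16, IAD, HND), (3470, LAX, 7, ATL, LAX), (3470, LAX, 7, IAD, HND), (3470, MIA, 9, ATL, LAX), (3470, MIA, 9, IAD, HND), (3470, SEA, 2, ATL, LAX), (3470, SEA, 2, IAD, HND), (630, DEN, 11, DEN, SFO)}.
Joining (Flight ⋈ Airport) and Crew on src yields {(2820, LHR, 21, BOS, BOS, 11, DEN), (2820, LHR, 21, BOS, NRT, 11, DEN), (2820, SEA, 26, BOS, BOS, 11, DEN), (2820, SEA, 26, BOS, NRT, 11, DEN), (3470, LAX, 16, IAD, HND, 37, ATL), (3470, LAX, 7, IAD, HND, 37, ATL), (3470, MIA, 9, IAD, HND, 37, ATL), (3470, SEA, 2, IAD, HND, 37, ATL)}.
Filtering on pid ≠ 2 and code ≠ MIA leaves {(2820, LHR, 21, BOS, BOS, 11, DEN), (2820, LHR, 21, BOS, NRT, 11, DEN), (2820, SEA, 26, BOS, BOS, 11, DEN), (2820, SEA, 26, BOS, NRT, 11, DEN), (3470, LAX, 16, IAD, HND, 37, ATL), (3470, LAX, 7, IAD, HND, 37, ATL)}.
Projecting to city, dst (3 duplicate(s) eliminated): {(ATL, HND), (DEN, BOS), (DEN, NRT)}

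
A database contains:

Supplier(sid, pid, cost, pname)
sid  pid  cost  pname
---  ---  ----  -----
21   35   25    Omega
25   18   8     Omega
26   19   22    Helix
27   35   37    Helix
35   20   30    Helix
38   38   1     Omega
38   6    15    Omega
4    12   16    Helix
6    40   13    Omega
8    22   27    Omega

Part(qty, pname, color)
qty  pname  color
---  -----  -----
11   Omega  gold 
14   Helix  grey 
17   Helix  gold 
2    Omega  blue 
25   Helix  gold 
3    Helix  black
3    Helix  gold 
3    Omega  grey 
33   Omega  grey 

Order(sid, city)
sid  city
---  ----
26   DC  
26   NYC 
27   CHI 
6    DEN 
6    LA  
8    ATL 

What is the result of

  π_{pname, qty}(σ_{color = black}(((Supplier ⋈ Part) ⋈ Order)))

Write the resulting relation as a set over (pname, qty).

{(Helix, 3)}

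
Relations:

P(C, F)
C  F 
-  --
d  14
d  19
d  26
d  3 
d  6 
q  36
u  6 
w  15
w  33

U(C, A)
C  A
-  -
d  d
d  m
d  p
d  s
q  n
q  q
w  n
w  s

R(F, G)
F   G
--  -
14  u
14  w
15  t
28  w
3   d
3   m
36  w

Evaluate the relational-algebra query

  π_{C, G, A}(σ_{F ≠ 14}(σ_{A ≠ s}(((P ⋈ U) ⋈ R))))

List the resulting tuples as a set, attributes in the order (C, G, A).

{(d, d, d), (d, d, m), (d, d, p), (d, m, d), (d, m, m), (d, m, p), (q, w, n), (q, w, q), (w, t, n)}

P ⋈ U (natural join on C): {(d, 14, d), (d, 14, m), (d, 14, p), (d, 14, s), (d, 19, d), (d, 19, m), (d, 19, p), (d, 19, s), (d, 26, d), (d, 26, m), (d, 26, p), (d, 26, s), (d, 3, d), (d, 3, m), (d, 3, p), (d, 3, s), (d, 6, d), (d, 6, m), (d, 6, p), (d, 6, s), (q, 36, n), (q, 36, q), (w, 15, n), (w, 15, s), (w, 33, n), (w, 33, s)}
(P ⋈ U) ⋈ R (natural join on F): {(d, 14, d, u), (d, 14, d, w), (d, 14, m, u), (d, 14, m, w), (d, 14, p, u), (d, 14, p, w), (d, 14, s, u), (d, 14, s, w), (d, 3, d, d), (d, 3, d, m), (d, 3, m, d), (d, 3, m, m), (d, 3, p, d), (d, 3, p, m), (d, 3, s, d), (d, 3, s, m), (q, 36, n, w), (q, 36, q, w), (w, 15, n, t), (w, 15, s, t)}
Filtering on A ≠ s leaves {(d, 14, d, u), (d, 14, d, w), (d, 14, m, u), (d, 14, m, w), (d, 14, p, u), (d, 14, p, w), (d, 3, d, d), (d, 3, d, m), (d, 3, m, d), (d, 3, m, m), (d, 3, p, d), (d, 3, p, m), (q, 36, n, w), (q, 36, q, w), (w, 15, n, t)}.
Filtering on F ≠ 14 leaves {(d, 3, d, d), (d, 3, d, m), (d, 3, m, d), (d, 3, m, m), (d, 3, p, d), (d, 3, p, m), (q, 36, n, w), (q, 36, q, w), (w, 15, n, t)}.
Keep only column(s) C, G, A: {(d, d, d), (d, d, m), (d, d, p), (d, m, d), (d, m, m), (d, m, p), (q, w, n), (q, w, q), (w, t, n)}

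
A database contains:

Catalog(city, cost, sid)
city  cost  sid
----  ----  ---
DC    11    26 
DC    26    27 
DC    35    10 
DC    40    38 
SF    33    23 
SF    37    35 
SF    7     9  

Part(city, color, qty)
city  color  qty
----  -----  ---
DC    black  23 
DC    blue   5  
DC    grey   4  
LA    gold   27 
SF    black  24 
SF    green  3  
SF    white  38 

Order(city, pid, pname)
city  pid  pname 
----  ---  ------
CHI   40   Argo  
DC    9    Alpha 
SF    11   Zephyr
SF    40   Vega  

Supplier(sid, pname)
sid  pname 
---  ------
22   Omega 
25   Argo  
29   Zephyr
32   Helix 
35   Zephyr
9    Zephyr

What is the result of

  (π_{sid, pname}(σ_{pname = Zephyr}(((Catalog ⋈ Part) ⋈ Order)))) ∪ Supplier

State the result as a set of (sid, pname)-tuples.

Natural join on city: {(DC, 11, 26, black, 23), (DC, 11, 26, blue, 5), (DC, 11, 26, grey, 4), (DC, 26, 27, black, 23), (DC, 26, 27, blue, 5), (DC, 26, 27, grey, 4), (DC, 35, 10, black, 23), (DC, 35, 10, blue, 5), (DC, 35, 10, grey, 4), (DC, 40, 38, black, 23), (DC, 40, 38, blue, 5), (DC, 40, 38, grey, 4), (SF, 33, 23, black, 24), (SF, 33, 23, green, 3), (SF, 33, 23, white, 38), (SF, 37, 35, black, 24), (SF, 37, 35, green, 3), (SF, 37, 35, white, 38), (SF, 7, 9, black, 24), (SF, 7, 9, green, 3), (SF, 7, 9, white, 38)}
Natural join on city: {(DC, 11, 26, black, 23, 9, Alpha), (DC, 11, 26, blue, 5, 9, Alpha), (DC, 11, 26, grey, 4, 9, Alpha), (DC, 26, 27, black, 23, 9, Alpha), (DC, 26, 27, blue, 5, 9, Alpha), (DC, 26, 27, grey, 4, 9, Alpha), (DC, 35, 10, black, 23, 9, Alpha), (DC, 35, 10, blue, 5, 9, Alpha), (DC, 35, 10, grey, 4, 9, Alpha), (DC, 40, 38, black, 23, 9, Alpha), (DC, 40, 38, blue, 5, 9, Alpha), (DC, 40, 38, grey, 4, 9, Alpha), (SF, 33, 23, black, 24, 11, Zephyr), (SF, 33, 23, black, 24, 40, Vega), (SF, 33, 23, green, 3, 11, Zephyr), (SF, 33, 23, green, 3, 40, Vega), (SF, 33, 23, white, 38, 11, Zephyr), (SF, 33, 23, white, 38, 40, Vega), (SF, 37, 35, black, 24, 11, Zephyr), (SF, 37, 35, black, 24, 40, Vega), (SF, 37, 35, green, 3, 11, Zephyr), (SF, 37, 35, green, 3, 40, Vega), (SF, 37, 35, white, 38, 11, Zephyr), (SF, 37, 35, white, 38, 40, Vega), (SF, 7, 9, black, 24, 11, Zephyr), (SF, 7, 9, black, 24, 40, Vega), (SF, 7, 9, green, 3, 11, Zephyr), (SF, 7, 9, green, 3, 40, Vega), (SF, 7, 9, white, 38, 11, Zephyr), (SF, 7, 9, white, 38, 40, Vega)}
Filtering on pname = Zephyr leaves {(SF, 33, 23, black, 24, 11, Zephyr), (SF, 33, 23, green, 3, 11, Zephyr), (SF, 33, 23, white, 38, 11, Zephyr), (SF, 37, 35, black, 24, 11, Zephyr), (SF, 37, 35, green, 3, 11, Zephyr), (SF, 37, 35, white, 38, 11, Zephyr), (SF, 7, 9, black, 24, 11, Zephyr), (SF, 7, 9, green, 3, 11, Zephyr), (SF, 7, 9, white, 38, 11, Zephyr)}.
π_{sid, pname} gives {(23, Zephyr), (35, Zephyr), (9, Zephyr)} (6 duplicate(s) eliminated).
Taking the union: {(22, Omega), (23, Zephyr), (25, Argo), (29, Zephyr), (32, Helix), (35, Zephyr), (9, Zephyr)}

{(22, Omega), (23, Zephyr), (25, Argo), (29, Zephyr), (32, Helix), (35, Zephyr), (9, Zephyr)}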